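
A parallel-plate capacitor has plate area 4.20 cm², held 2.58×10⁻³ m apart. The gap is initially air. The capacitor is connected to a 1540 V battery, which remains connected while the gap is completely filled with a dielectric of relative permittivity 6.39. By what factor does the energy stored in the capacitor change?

U₂/U₁ ≈ 6.39

Battery connected ⇒ V is held fixed.
C₂ = 6.39 C₁ and U = ½CV², so U₂/U₁ = C₂/C₁ = 6.39.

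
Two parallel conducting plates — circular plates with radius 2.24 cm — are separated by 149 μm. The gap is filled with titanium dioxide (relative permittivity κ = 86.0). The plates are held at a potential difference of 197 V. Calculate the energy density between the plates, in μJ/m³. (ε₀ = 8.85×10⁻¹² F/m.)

u ≈ 6.65×10⁸ μJ/m³

E = V/d = 197 / 1.49×10⁻⁴ = 1.32×10⁶ V/m.
u = ½κε₀E² = ½ × 86.0 × 8.85×10⁻¹² × (1.32×10⁶)² = 6.65×10² J/m³.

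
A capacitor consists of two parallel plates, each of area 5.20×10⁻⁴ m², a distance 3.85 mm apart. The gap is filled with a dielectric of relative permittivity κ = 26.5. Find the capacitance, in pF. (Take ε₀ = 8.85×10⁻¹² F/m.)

C = κε₀A/d = 26.5 × 8.85×10⁻¹² × 5.20×10⁻⁴ / 3.85×10⁻³ = 3.17×10⁻¹¹ F.

31.7 pF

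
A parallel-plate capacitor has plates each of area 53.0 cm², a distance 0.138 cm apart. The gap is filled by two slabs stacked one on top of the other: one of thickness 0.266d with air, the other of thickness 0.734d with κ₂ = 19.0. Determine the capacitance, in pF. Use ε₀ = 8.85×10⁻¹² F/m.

A = 53.0 cm² = 5.30×10⁻³ m².
Stacked slabs ⇒ two capacitors in series, each with the full plate area.
C₁ = κ₁ε₀A/d₁ = 1.00 × 8.85×10⁻¹² × 5.30×10⁻³ / 3.67×10⁻⁴ = 1.28×10⁻¹⁰ F.
C₂ = κ₂ε₀A/d₂ = 19.0 × 8.85×10⁻¹² × 5.30×10⁻³ / 1.01×10⁻³ = 8.80×10⁻¹⁰ F.
C = (1/C₁ + 1/C₂)⁻¹ = 1.12×10⁻¹⁰ F.

112 pF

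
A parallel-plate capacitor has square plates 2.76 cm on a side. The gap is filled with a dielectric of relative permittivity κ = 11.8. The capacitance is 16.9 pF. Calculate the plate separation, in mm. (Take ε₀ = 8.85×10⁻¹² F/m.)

4.71 mm

A = (2.76 cm)² = 7.62×10⁻⁴ m².
d = κε₀A/C = 11.8 × 8.85×10⁻¹² × 7.62×10⁻⁴ / 1.69×10⁻¹¹ = 4.71×10⁻³ m.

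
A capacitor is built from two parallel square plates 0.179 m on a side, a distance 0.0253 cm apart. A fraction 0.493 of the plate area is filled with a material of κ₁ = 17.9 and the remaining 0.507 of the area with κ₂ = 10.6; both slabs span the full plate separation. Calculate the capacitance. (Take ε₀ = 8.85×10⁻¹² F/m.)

A = (0.179 m)² = 3.20×10⁻² m².
Side-by-side slabs ⇒ two capacitors in parallel, each spanning the full gap.
C₁ = κ₁ε₀A₁/d = 17.9 × 8.85×10⁻¹² × 1.58×10⁻² / 2.53×10⁻⁴ = 9.89×10⁻⁹ F.
C₂ = κ₂ε₀A₂/d = 10.6 × 8.85×10⁻¹² × 1.62×10⁻² / 2.53×10⁻⁴ = 6.02×10⁻⁹ F.
C = C₁ + C₂ = 1.59×10⁻⁸ F.

C ≈ 15.9 nF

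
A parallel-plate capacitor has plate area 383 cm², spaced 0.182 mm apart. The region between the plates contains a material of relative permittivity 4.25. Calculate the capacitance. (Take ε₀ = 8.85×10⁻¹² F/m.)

A = 383 cm² = 3.83×10⁻² m².
C = κε₀A/d = 4.25 × 8.85×10⁻¹² × 3.83×10⁻² / 1.82×10⁻⁴ = 7.92×10⁻⁹ F.

C ≈ 7.92 nF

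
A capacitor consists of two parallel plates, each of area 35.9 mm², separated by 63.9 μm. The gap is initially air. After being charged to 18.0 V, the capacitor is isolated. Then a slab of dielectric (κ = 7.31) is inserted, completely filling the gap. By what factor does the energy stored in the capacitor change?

0.137

Isolated ⇒ Q is held fixed.
C₂ = 7.31 C₁ and U = Q²/(2C), so U₂/U₁ = C₁/C₂ = 0.137.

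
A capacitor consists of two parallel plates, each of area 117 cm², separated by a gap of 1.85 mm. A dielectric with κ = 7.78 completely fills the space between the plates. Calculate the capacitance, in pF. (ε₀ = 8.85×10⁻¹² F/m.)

A = 117 cm² = 1.17×10⁻² m².
C = κε₀A/d = 7.78 × 8.85×10⁻¹² × 1.17×10⁻² / 1.85×10⁻³ = 4.35×10⁻¹⁰ F.

C ≈ 435 pF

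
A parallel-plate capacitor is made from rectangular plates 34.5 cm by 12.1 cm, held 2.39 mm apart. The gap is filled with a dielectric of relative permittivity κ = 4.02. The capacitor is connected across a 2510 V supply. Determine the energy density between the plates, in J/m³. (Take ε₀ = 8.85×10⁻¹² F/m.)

E = V/d = 2510 / 2.39×10⁻³ = 1.05×10⁶ V/m.
u = ½κε₀E² = ½ × 4.02 × 8.85×10⁻¹² × (1.05×10⁶)² = 19.6 J/m³.

19.6 J/m³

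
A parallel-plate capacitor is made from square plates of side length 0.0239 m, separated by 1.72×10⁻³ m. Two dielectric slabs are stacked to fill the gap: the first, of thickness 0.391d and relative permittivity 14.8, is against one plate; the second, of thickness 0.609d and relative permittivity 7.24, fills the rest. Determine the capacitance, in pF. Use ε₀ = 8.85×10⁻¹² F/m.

A = (0.0239 m)² = 5.71×10⁻⁴ m².
Stacked slabs ⇒ two capacitors in series, each with the full plate area.
C₁ = κ₁ε₀A/d₁ = 14.8 × 8.85×10⁻¹² × 5.71×10⁻⁴ / 6.73×10⁻⁴ = 1.11×10⁻¹⁰ F.
C₂ = κ₂ε₀A/d₂ = 7.24 × 8.85×10⁻¹² × 5.71×10⁻⁴ / 1.05×10⁻³ = 3.49×10⁻¹¹ F.
C = (1/C₁ + 1/C₂)⁻¹ = 2.66×10⁻¹¹ F.

26.6 pF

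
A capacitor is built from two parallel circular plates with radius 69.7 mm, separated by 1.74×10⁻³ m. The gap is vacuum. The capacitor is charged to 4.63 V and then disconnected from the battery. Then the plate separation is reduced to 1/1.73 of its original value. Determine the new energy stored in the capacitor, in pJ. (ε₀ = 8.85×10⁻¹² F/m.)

U ≈ 481 pJ

A = π(69.7 mm)² = 1.53×10⁻² m².
Initially C₁ = ε₀A/d = 8.85×10⁻¹² × 1.53×10⁻² / 1.74×10⁻³ = 7.76×10⁻¹¹ F.
U₁ = 8.32×10⁻¹⁰ J.
Isolated ⇒ Q is held fixed. C₂ = 1.73 C₁ and U = Q²/(2C), so U₂/U₁ = C₁/C₂ = 0.578.
U₂ = 0.578 × 8.32×10⁻¹⁰ = 4.81×10⁻¹⁰ J.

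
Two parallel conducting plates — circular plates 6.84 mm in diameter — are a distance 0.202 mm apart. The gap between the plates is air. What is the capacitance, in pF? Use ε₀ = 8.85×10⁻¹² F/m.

A = π(6.84/2 mm)² = 3.67×10⁻⁵ m².
C = ε₀A/d = 8.85×10⁻¹² × 3.67×10⁻⁵ / 2.02×10⁻⁴ = 1.61×10⁻¹² F.

C ≈ 1.61 pF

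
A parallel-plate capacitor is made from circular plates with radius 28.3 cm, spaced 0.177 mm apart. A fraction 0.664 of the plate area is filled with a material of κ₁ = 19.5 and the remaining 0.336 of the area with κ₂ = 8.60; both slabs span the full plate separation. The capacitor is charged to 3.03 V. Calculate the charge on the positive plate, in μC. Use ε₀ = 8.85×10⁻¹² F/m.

Q ≈ 0.604 μC

A = π(28.3 cm)² = 0.252 m².
Side-by-side slabs ⇒ two capacitors in parallel, each spanning the full gap.
C₁ = κ₁ε₀A₁/d = 19.5 × 8.85×10⁻¹² × 0.167 / 1.77×10⁻⁴ = 1.63×10⁻⁷ F.
C₂ = κ₂ε₀A₂/d = 8.60 × 8.85×10⁻¹² × 8.45×10⁻² / 1.77×10⁻⁴ = 3.64×10⁻⁸ F.
C = C₁ + C₂ = 1.99×10⁻⁷ F.
Q = CV = 1.99×10⁻⁷ × 3.03 = 6.04×10⁻⁷ C.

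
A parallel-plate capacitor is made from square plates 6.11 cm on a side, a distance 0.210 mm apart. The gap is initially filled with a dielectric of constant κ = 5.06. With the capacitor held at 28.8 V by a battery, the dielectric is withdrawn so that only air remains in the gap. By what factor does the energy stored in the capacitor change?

U₂/U₁ ≈ 0.198

Battery connected ⇒ V is held fixed.
C₂ = 0.198 C₁ and U = ½CV², so U₂/U₁ = C₂/C₁ = 0.198.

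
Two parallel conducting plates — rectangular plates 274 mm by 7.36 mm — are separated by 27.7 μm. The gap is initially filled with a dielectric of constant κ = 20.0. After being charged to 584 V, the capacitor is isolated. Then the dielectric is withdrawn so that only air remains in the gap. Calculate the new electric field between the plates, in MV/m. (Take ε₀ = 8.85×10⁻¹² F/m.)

E ≈ 422 MV/m

A = 274 × 7.36 mm² = 2.02×10⁻³ m².
Initially C₁ = κε₀A/d = 20.0 × 8.85×10⁻¹² × 2.02×10⁻³ / 2.77×10⁻⁵ = 1.29×10⁻⁸ F.
E₁ = 2.11×10⁷ V/m.
Isolated ⇒ Q is held fixed. V₂ = Q/C₂ = V₁/0.0500; E = V/d, so E₂/E₁ = (V₂/V₁)(d₁/d₂) = 20.0.
E₂ = 20.0 × 2.11×10⁷ = 4.22×10⁸ V/m.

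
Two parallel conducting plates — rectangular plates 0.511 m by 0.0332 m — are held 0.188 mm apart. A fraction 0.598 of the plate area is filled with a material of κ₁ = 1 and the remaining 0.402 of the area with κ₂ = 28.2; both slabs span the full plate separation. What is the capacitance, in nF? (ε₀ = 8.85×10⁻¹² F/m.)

C ≈ 9.53 nF

A = 0.511 × 0.0332 m² = 1.70×10⁻² m².
Side-by-side slabs ⇒ two capacitors in parallel, each spanning the full gap.
C₁ = κ₁ε₀A₁/d = 1.00 × 8.85×10⁻¹² × 1.01×10⁻² / 1.88×10⁻⁴ = 4.78×10⁻¹⁰ F.
C₂ = κ₂ε₀A₂/d = 28.2 × 8.85×10⁻¹² × 6.82×10⁻³ / 1.88×10⁻⁴ = 9.05×10⁻⁹ F.
C = C₁ + C₂ = 9.53×10⁻⁹ F.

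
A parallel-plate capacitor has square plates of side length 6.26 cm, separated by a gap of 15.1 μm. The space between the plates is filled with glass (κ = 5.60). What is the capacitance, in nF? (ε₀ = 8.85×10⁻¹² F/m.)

12.9 nF

A = (6.26 cm)² = 3.92×10⁻³ m².
C = κε₀A/d = 5.60 × 8.85×10⁻¹² × 3.92×10⁻³ / 1.51×10⁻⁵ = 1.29×10⁻⁸ F.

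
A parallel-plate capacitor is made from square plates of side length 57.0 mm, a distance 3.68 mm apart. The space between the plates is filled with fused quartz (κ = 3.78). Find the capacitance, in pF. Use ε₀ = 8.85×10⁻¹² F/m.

C ≈ 29.5 pF

A = (57.0 mm)² = 3.25×10⁻³ m².
C = κε₀A/d = 3.78 × 8.85×10⁻¹² × 3.25×10⁻³ / 3.68×10⁻³ = 2.95×10⁻¹¹ F.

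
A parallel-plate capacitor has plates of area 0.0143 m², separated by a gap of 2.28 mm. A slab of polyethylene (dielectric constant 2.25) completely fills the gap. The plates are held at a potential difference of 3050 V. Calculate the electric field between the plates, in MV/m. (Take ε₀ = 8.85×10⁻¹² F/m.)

E ≈ 1.34 MV/m

E = V/d = 3050 / 2.28×10⁻³ = 1.34×10⁶ V/m.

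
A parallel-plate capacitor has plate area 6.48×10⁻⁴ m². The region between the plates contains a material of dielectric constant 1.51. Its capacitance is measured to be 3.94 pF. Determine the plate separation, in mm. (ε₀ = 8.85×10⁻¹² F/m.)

d ≈ 2.20 mm

d = κε₀A/C = 1.51 × 8.85×10⁻¹² × 6.48×10⁻⁴ / 3.94×10⁻¹² = 2.20×10⁻³ m.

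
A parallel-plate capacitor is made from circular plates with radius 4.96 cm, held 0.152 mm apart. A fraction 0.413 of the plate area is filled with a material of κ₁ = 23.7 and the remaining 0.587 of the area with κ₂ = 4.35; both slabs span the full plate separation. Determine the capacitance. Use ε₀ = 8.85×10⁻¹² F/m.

A = π(4.96 cm)² = 7.73×10⁻³ m².
Side-by-side slabs ⇒ two capacitors in parallel, each spanning the full gap.
C₁ = κ₁ε₀A₁/d = 23.7 × 8.85×10⁻¹² × 3.19×10⁻³ / 1.52×10⁻⁴ = 4.40×10⁻⁹ F.
C₂ = κ₂ε₀A₂/d = 4.35 × 8.85×10⁻¹² × 4.54×10⁻³ / 1.52×10⁻⁴ = 1.15×10⁻⁹ F.
C = C₁ + C₂ = 5.55×10⁻⁹ F.

C ≈ 5.55 nF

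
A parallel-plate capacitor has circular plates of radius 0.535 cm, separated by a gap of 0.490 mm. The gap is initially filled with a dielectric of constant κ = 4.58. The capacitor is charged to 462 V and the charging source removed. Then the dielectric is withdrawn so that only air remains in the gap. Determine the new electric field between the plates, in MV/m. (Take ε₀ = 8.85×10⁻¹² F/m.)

A = π(0.535 cm)² = 8.99×10⁻⁵ m².
Initially C₁ = κε₀A/d = 4.58 × 8.85×10⁻¹² × 8.99×10⁻⁵ / 4.90×10⁻⁴ = 7.44×10⁻¹² F.
E₁ = 9.43×10⁵ V/m.
Isolated ⇒ Q is held fixed. V₂ = Q/C₂ = V₁/0.218; E = V/d, so E₂/E₁ = (V₂/V₁)(d₁/d₂) = 4.58.
E₂ = 4.58 × 9.43×10⁵ = 4.32×10⁶ V/m.

4.32 MV/m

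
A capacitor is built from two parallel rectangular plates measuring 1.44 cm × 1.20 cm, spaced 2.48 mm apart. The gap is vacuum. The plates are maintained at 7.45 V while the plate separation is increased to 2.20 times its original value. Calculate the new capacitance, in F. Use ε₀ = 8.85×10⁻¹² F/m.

A = 1.44 × 1.20 cm² = 1.73×10⁻⁴ m².
Initially C₁ = ε₀A/d = 8.85×10⁻¹² × 1.73×10⁻⁴ / 2.48×10⁻³ = 6.17×10⁻¹³ F.
C = ε₀A/d scales as 1/d, so C₂/C₁ = d₁/d₂ = 1/2.20 = 0.455.
C₂ = 0.455 × 6.17×10⁻¹³ = 2.80×10⁻¹³ F.

C ≈ 2.80×10⁻¹³ F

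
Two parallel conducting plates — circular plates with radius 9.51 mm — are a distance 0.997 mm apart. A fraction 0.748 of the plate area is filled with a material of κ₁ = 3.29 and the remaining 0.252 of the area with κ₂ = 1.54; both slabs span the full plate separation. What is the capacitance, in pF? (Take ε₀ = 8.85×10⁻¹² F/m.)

A = π(9.51 mm)² = 2.84×10⁻⁴ m².
Side-by-side slabs ⇒ two capacitors in parallel, each spanning the full gap.
C₁ = κ₁ε₀A₁/d = 3.29 × 8.85×10⁻¹² × 2.13×10⁻⁴ / 9.97×10⁻⁴ = 6.21×10⁻¹² F.
C₂ = κ₂ε₀A₂/d = 1.54 × 8.85×10⁻¹² × 7.16×10⁻⁵ / 9.97×10⁻⁴ = 9.79×10⁻¹³ F.
C = C₁ + C₂ = 7.19×10⁻¹² F.

7.19 pF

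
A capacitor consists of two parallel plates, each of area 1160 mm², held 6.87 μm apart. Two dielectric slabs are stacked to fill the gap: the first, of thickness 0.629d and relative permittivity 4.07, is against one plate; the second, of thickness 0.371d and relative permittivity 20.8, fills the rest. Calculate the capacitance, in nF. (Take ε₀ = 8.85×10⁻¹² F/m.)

A = 1160 mm² = 1.16×10⁻³ m².
Stacked slabs ⇒ two capacitors in series, each with the full plate area.
C₁ = κ₁ε₀A/d₁ = 4.07 × 8.85×10⁻¹² × 1.16×10⁻³ / 4.32×10⁻⁶ = 9.67×10⁻⁹ F.
C₂ = κ₂ε₀A/d₂ = 20.8 × 8.85×10⁻¹² × 1.16×10⁻³ / 2.55×10⁻⁶ = 8.38×10⁻⁸ F.
C = (1/C₁ + 1/C₂)⁻¹ = 8.67×10⁻⁹ F.

8.67 nF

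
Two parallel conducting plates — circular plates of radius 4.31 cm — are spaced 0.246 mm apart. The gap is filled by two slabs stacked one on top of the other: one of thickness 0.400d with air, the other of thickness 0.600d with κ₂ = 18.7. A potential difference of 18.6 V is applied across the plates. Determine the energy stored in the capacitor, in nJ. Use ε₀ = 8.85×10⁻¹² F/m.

A = π(4.31 cm)² = 5.84×10⁻³ m².
Stacked slabs ⇒ two capacitors in series, each with the full plate area.
C₁ = κ₁ε₀A/d₁ = 1.00 × 8.85×10⁻¹² × 5.84×10⁻³ / 9.84×10⁻⁵ = 5.25×10⁻¹⁰ F.
C₂ = κ₂ε₀A/d₂ = 18.7 × 8.85×10⁻¹² × 5.84×10⁻³ / 1.48×10⁻⁴ = 6.54×10⁻⁹ F.
C = (1/C₁ + 1/C₂)⁻¹ = 4.86×10⁻¹⁰ F.
U = ½CV² = ½ × 4.86×10⁻¹⁰ × (18.6)² = 8.41×10⁻⁸ J.

U ≈ 84.1 nJ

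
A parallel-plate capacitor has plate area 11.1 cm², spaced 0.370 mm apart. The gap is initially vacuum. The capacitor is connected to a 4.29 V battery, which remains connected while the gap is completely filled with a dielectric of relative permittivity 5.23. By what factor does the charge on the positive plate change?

Battery connected ⇒ V is held fixed.
C₂ = 5.23 C₁ and Q = CV, so Q₂/Q₁ = C₂/C₁ = 5.23.

Q₂/Q₁ ≈ 5.23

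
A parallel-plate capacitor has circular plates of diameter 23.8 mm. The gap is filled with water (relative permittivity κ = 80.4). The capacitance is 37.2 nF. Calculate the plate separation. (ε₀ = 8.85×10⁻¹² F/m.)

8.51 μm

A = π(23.8/2 mm)² = 4.45×10⁻⁴ m².
d = κε₀A/C = 80.4 × 8.85×10⁻¹² × 4.45×10⁻⁴ / 3.72×10⁻⁸ = 8.51×10⁻⁶ m.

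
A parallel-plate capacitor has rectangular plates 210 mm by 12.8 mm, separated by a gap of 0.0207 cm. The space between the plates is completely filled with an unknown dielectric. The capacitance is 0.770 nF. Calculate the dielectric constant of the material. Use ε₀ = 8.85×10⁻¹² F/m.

A = 210 × 12.8 mm² = 2.69×10⁻³ m².
κ = Cd/(ε₀A) = 7.70×10⁻¹⁰ × 2.07×10⁻⁴ / (8.85×10⁻¹² × 2.69×10⁻³) = 6.70.

κ ≈ 6.70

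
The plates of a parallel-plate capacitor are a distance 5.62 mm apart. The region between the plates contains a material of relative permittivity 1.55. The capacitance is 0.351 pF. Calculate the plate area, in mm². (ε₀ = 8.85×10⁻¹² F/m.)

A ≈ 144 mm²

A = Cd/(κε₀) = 3.51×10⁻¹³ × 5.62×10⁻³ / (1.55 × 8.85×10⁻¹²) = 1.44×10⁻⁴ m².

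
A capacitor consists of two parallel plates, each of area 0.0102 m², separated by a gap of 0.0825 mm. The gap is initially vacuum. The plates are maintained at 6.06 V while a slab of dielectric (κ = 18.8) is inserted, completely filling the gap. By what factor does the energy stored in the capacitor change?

U₂/U₁ ≈ 18.8

Battery connected ⇒ V is held fixed.
C₂ = 18.8 C₁ and U = ½CV², so U₂/U₁ = C₂/C₁ = 18.8.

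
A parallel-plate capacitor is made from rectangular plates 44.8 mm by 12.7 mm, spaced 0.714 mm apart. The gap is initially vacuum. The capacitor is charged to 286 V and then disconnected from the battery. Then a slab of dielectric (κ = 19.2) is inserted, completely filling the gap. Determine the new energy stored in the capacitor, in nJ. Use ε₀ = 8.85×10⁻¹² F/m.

A = 44.8 × 12.7 mm² = 5.69×10⁻⁴ m².
Initially C₁ = ε₀A/d = 8.85×10⁻¹² × 5.69×10⁻⁴ / 7.14×10⁻⁴ = 7.05×10⁻¹² F.
U₁ = 2.88×10⁻⁷ J.
Isolated ⇒ Q is held fixed. C₂ = 19.2 C₁ and U = Q²/(2C), so U₂/U₁ = C₁/C₂ = 0.0521.
U₂ = 0.0521 × 2.88×10⁻⁷ = 1.50×10⁻⁸ J.

U ≈ 15.0 nJ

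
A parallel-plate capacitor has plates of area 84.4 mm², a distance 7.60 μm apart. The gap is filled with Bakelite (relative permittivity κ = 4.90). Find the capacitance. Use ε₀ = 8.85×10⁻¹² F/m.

C ≈ 482 pF

A = 84.4 mm² = 8.44×10⁻⁵ m².
C = κε₀A/d = 4.90 × 8.85×10⁻¹² × 8.44×10⁻⁵ / 7.60×10⁻⁶ = 4.82×10⁻¹⁰ F.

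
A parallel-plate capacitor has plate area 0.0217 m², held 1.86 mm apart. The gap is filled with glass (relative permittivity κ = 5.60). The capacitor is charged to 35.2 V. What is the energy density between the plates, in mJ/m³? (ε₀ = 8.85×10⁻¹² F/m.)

u ≈ 8.87 mJ/m³

E = V/d = 35.2 / 1.86×10⁻³ = 1.89×10⁴ V/m.
u = ½κε₀E² = ½ × 5.60 × 8.85×10⁻¹² × (1.89×10⁴)² = 8.87×10⁻³ J/m³.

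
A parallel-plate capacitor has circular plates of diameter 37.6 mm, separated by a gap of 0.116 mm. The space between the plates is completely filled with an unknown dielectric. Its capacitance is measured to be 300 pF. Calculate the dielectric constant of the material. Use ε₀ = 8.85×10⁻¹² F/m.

κ ≈ 3.54

A = π(37.6/2 mm)² = 1.11×10⁻³ m².
κ = Cd/(ε₀A) = 3.00×10⁻¹⁰ × 1.16×10⁻⁴ / (8.85×10⁻¹² × 1.11×10⁻³) = 3.54.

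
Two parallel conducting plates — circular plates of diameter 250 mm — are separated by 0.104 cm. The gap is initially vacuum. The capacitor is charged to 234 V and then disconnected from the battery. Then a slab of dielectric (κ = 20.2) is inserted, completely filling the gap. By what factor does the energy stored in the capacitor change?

U₂/U₁ ≈ 0.0495

Isolated ⇒ Q is held fixed.
C₂ = 20.2 C₁ and U = Q²/(2C), so U₂/U₁ = C₁/C₂ = 0.0495.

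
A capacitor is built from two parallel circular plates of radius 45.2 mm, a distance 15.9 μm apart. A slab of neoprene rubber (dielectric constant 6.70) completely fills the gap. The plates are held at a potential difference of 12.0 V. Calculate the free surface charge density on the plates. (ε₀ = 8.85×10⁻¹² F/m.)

σ ≈ 44.8 μC/m²

A = π(45.2 mm)² = 6.42×10⁻³ m².
C = κε₀A/d = 6.70 × 8.85×10⁻¹² × 6.42×10⁻³ / 1.59×10⁻⁵ = 2.39×10⁻⁸ F.
σ = Q/A = CV/A = 2.39×10⁻⁸ × 12.0 / 6.42×10⁻³ = 4.48×10⁻⁵ C/m².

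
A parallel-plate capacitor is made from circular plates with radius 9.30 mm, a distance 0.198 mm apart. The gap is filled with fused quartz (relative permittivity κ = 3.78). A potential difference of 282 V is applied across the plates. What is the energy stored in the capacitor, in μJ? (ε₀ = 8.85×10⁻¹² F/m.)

1.83 μJ

A = π(9.30 mm)² = 2.72×10⁻⁴ m².
C = κε₀A/d = 3.78 × 8.85×10⁻¹² × 2.72×10⁻⁴ / 1.98×10⁻⁴ = 4.59×10⁻¹¹ F.
U = ½CV² = ½ × 4.59×10⁻¹¹ × (282)² = 1.83×10⁻⁶ J.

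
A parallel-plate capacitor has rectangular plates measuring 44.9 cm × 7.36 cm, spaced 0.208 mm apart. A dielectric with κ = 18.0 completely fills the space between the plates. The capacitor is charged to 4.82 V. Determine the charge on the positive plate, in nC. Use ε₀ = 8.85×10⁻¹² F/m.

A = 44.9 × 7.36 cm² = 3.30×10⁻² m².
C = κε₀A/d = 18.0 × 8.85×10⁻¹² × 3.30×10⁻² / 2.08×10⁻⁴ = 2.53×10⁻⁸ F.
Q = CV = 2.53×10⁻⁸ × 4.82 = 1.22×10⁻⁷ C.

Q ≈ 122 nC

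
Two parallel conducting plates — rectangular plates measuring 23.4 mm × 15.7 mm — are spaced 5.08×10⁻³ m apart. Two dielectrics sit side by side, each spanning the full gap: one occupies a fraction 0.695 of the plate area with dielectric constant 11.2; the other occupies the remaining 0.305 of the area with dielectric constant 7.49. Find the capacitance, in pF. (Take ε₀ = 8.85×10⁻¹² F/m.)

C ≈ 6.44 pF

A = 23.4 × 15.7 mm² = 3.67×10⁻⁴ m².
Side-by-side slabs ⇒ two capacitors in parallel, each spanning the full gap.
C₁ = κ₁ε₀A₁/d = 11.2 × 8.85×10⁻¹² × 2.55×10⁻⁴ / 5.08×10⁻³ = 4.98×10⁻¹² F.
C₂ = κ₂ε₀A₂/d = 7.49 × 8.85×10⁻¹² × 1.12×10⁻⁴ / 5.08×10⁻³ = 1.46×10⁻¹² F.
C = C₁ + C₂ = 6.44×10⁻¹² F.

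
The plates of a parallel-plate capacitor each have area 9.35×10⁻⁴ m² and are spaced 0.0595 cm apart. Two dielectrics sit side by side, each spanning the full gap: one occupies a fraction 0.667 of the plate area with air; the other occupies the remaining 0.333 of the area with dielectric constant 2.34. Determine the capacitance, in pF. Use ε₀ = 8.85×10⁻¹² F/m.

Side-by-side slabs ⇒ two capacitors in parallel, each spanning the full gap.
C₁ = κ₁ε₀A₁/d = 1.00 × 8.85×10⁻¹² × 6.24×10⁻⁴ / 5.95×10⁻⁴ = 9.28×10⁻¹² F.
C₂ = κ₂ε₀A₂/d = 2.34 × 8.85×10⁻¹² × 3.11×10⁻⁴ / 5.95×10⁻⁴ = 1.08×10⁻¹¹ F.
C = C₁ + C₂ = 2.01×10⁻¹¹ F.

20.1 pF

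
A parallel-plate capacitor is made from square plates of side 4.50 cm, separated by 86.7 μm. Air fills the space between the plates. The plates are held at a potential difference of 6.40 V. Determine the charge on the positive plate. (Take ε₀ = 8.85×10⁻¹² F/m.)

Q ≈ 1.32 nC

A = (4.50 cm)² = 2.02×10⁻³ m².
C = ε₀A/d = 8.85×10⁻¹² × 2.02×10⁻³ / 8.67×10⁻⁵ = 2.07×10⁻¹⁰ F.
Q = CV = 2.07×10⁻¹⁰ × 6.40 = 1.32×10⁻⁹ C.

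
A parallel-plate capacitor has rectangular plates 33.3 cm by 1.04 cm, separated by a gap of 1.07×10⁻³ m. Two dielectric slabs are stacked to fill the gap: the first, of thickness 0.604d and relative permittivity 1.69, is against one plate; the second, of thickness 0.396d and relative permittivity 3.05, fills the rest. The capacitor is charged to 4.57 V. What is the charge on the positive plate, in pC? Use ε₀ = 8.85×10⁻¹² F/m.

269 pC

A = 33.3 × 1.04 cm² = 3.46×10⁻³ m².
Stacked slabs ⇒ two capacitors in series, each with the full plate area.
C₁ = κ₁ε₀A/d₁ = 1.69 × 8.85×10⁻¹² × 3.46×10⁻³ / 6.46×10⁻⁴ = 8.01×10⁻¹¹ F.
C₂ = κ₂ε₀A/d₂ = 3.05 × 8.85×10⁻¹² × 3.46×10⁻³ / 4.24×10⁻⁴ = 2.21×10⁻¹⁰ F.
C = (1/C₁ + 1/C₂)⁻¹ = 5.88×10⁻¹¹ F.
Q = CV = 5.88×10⁻¹¹ × 4.57 = 2.69×10⁻¹⁰ C.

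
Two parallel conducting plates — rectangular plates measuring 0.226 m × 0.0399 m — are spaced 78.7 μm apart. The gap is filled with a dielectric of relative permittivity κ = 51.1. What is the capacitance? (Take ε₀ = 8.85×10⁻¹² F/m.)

51.8 nF

A = 0.226 × 0.0399 m² = 9.02×10⁻³ m².
C = κε₀A/d = 51.1 × 8.85×10⁻¹² × 9.02×10⁻³ / 7.87×10⁻⁵ = 5.18×10⁻⁸ F.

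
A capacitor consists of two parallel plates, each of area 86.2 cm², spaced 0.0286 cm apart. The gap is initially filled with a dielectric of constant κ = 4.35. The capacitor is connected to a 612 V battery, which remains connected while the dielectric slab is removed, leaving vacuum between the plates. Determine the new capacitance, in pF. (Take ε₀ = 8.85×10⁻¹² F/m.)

A = 86.2 cm² = 8.62×10⁻³ m².
Initially C₁ = κε₀A/d = 4.35 × 8.85×10⁻¹² × 8.62×10⁻³ / 2.86×10⁻⁴ = 1.16×10⁻⁹ F.
C = κε₀A/d scales with κ, so C₂/C₁ = 1/κ = 1/4.35 = 0.230.
C₂ = 0.230 × 1.16×10⁻⁹ = 2.67×10⁻¹⁰ F.

267 pF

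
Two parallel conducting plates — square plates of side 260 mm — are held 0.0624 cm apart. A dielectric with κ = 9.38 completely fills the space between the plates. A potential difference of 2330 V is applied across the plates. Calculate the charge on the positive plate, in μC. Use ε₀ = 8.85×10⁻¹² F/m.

Q ≈ 21.0 μC

A = (260 mm)² = 6.76×10⁻² m².
C = κε₀A/d = 9.38 × 8.85×10⁻¹² × 6.76×10⁻² / 6.24×10⁻⁴ = 8.99×10⁻⁹ F.
Q = CV = 8.99×10⁻⁹ × 2330 = 2.10×10⁻⁵ C.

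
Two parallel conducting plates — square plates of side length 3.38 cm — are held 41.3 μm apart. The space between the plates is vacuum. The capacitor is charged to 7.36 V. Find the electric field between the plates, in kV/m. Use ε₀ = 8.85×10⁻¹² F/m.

E = V/d = 7.36 / 4.13×10⁻⁵ = 1.78×10⁵ V/m.

E ≈ 178 kV/m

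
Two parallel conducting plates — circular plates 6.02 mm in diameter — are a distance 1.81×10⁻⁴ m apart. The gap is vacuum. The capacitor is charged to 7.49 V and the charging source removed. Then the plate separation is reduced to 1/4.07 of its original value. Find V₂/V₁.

Isolated ⇒ Q is held fixed.
C₂ = 4.07 C₁ and V = Q/C, so V₂/V₁ = C₁/C₂ = 0.246.

0.246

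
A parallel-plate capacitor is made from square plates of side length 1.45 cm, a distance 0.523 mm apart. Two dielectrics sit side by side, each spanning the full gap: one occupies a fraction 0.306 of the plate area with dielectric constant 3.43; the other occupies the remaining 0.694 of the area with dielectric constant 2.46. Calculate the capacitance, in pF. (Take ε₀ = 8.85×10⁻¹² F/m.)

C ≈ 9.81 pF

A = (1.45 cm)² = 2.10×10⁻⁴ m².
Side-by-side slabs ⇒ two capacitors in parallel, each spanning the full gap.
C₁ = κ₁ε₀A₁/d = 3.43 × 8.85×10⁻¹² × 6.43×10⁻⁵ / 5.23×10⁻⁴ = 3.73×10⁻¹² F.
C₂ = κ₂ε₀A₂/d = 2.46 × 8.85×10⁻¹² × 1.46×10⁻⁴ / 5.23×10⁻⁴ = 6.07×10⁻¹² F.
C = C₁ + C₂ = 9.81×10⁻¹² F.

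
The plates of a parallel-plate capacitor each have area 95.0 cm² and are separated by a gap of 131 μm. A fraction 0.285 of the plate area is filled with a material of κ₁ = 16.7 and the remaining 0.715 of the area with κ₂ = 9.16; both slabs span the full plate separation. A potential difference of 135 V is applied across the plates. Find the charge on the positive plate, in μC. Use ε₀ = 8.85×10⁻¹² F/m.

0.980 μC

A = 95.0 cm² = 9.50×10⁻³ m².
Side-by-side slabs ⇒ two capacitors in parallel, each spanning the full gap.
C₁ = κ₁ε₀A₁/d = 16.7 × 8.85×10⁻¹² × 2.71×10⁻³ / 1.31×10⁻⁴ = 3.05×10⁻⁹ F.
C₂ = κ₂ε₀A₂/d = 9.16 × 8.85×10⁻¹² × 6.79×10⁻³ / 1.31×10⁻⁴ = 4.20×10⁻⁹ F.
C = C₁ + C₂ = 7.26×10⁻⁹ F.
Q = CV = 7.26×10⁻⁹ × 135 = 9.80×10⁻⁷ C.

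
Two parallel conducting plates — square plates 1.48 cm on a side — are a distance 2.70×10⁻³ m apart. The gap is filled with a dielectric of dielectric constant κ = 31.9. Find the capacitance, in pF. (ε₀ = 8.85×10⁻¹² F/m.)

A = (1.48 cm)² = 2.19×10⁻⁴ m².
C = κε₀A/d = 31.9 × 8.85×10⁻¹² × 2.19×10⁻⁴ / 2.70×10⁻³ = 2.29×10⁻¹¹ F.

C ≈ 22.9 pF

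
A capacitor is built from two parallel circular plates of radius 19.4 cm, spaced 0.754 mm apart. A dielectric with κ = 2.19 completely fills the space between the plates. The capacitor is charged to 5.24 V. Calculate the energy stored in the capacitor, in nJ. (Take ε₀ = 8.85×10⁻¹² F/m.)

41.7 nJ

A = π(19.4 cm)² = 0.118 m².
C = κε₀A/d = 2.19 × 8.85×10⁻¹² × 0.118 / 7.54×10⁻⁴ = 3.04×10⁻⁹ F.
U = ½CV² = ½ × 3.04×10⁻⁹ × (5.24)² = 4.17×10⁻⁸ J.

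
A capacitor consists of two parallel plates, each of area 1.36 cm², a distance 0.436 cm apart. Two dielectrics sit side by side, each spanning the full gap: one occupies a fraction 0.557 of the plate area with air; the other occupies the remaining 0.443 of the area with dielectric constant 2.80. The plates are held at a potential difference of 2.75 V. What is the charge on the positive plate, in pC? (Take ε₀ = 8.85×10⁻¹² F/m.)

A = 1.36 cm² = 1.36×10⁻⁴ m².
Side-by-side slabs ⇒ two capacitors in parallel, each spanning the full gap.
C₁ = κ₁ε₀A₁/d = 1.00 × 8.85×10⁻¹² × 7.58×10⁻⁵ / 4.36×10⁻³ = 1.54×10⁻¹³ F.
C₂ = κ₂ε₀A₂/d = 2.80 × 8.85×10⁻¹² × 6.02×10⁻⁵ / 4.36×10⁻³ = 3.42×10⁻¹³ F.
C = C₁ + C₂ = 4.96×10⁻¹³ F.
Q = CV = 4.96×10⁻¹³ × 2.75 = 1.36×10⁻¹² C.

Q ≈ 1.36 pC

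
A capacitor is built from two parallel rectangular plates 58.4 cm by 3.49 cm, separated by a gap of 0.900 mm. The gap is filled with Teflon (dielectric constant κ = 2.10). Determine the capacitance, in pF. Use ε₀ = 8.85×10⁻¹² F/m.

421 pF

A = 58.4 × 3.49 cm² = 2.04×10⁻² m².
C = κε₀A/d = 2.10 × 8.85×10⁻¹² × 2.04×10⁻² / 9.00×10⁻⁴ = 4.21×10⁻¹⁰ F.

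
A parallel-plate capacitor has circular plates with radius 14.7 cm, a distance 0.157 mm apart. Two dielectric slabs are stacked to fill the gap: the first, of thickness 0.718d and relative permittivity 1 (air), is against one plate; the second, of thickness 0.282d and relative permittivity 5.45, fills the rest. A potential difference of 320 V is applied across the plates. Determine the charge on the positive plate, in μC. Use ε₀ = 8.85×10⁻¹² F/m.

Q ≈ 1.59 μC

A = π(14.7 cm)² = 6.79×10⁻² m².
Stacked slabs ⇒ two capacitors in series, each with the full plate area.
C₁ = κ₁ε₀A/d₁ = 1.00 × 8.85×10⁻¹² × 6.79×10⁻² / 1.13×10⁻⁴ = 5.33×10⁻⁹ F.
C₂ = κ₂ε₀A/d₂ = 5.45 × 8.85×10⁻¹² × 6.79×10⁻² / 4.43×10⁻⁵ = 7.40×10⁻⁸ F.
C = (1/C₁ + 1/C₂)⁻¹ = 4.97×10⁻⁹ F.
Q = CV = 4.97×10⁻⁹ × 320 = 1.59×10⁻⁶ C.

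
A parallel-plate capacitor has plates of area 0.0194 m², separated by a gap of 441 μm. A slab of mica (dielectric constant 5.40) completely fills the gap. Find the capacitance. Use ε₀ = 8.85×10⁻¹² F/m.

2.10 nF

C = κε₀A/d = 5.40 × 8.85×10⁻¹² × 1.94×10⁻² / 4.41×10⁻⁴ = 2.10×10⁻⁹ F.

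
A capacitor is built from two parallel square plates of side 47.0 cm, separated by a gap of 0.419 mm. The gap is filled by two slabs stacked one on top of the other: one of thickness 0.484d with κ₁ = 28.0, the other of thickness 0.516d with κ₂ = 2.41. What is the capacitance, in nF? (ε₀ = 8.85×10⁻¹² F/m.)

A = (47.0 cm)² = 0.221 m².
Stacked slabs ⇒ two capacitors in series, each with the full plate area.
C₁ = κ₁ε₀A/d₁ = 28.0 × 8.85×10⁻¹² × 0.221 / 2.03×10⁻⁴ = 2.70×10⁻⁷ F.
C₂ = κ₂ε₀A/d₂ = 2.41 × 8.85×10⁻¹² × 0.221 / 2.16×10⁻⁴ = 2.18×10⁻⁸ F.
C = (1/C₁ + 1/C₂)⁻¹ = 2.02×10⁻⁸ F.

C ≈ 20.2 nF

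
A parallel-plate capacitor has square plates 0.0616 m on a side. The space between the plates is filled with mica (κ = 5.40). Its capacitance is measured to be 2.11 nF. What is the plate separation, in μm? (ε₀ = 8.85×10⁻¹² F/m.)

d ≈ 85.9 μm

A = (0.0616 m)² = 3.79×10⁻³ m².
d = κε₀A/C = 5.40 × 8.85×10⁻¹² × 3.79×10⁻³ / 2.11×10⁻⁹ = 8.59×10⁻⁵ m.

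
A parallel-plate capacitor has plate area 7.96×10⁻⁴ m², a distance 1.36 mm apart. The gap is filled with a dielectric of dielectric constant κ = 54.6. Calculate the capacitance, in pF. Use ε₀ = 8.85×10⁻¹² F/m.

C = κε₀A/d = 54.6 × 8.85×10⁻¹² × 7.96×10⁻⁴ / 1.36×10⁻³ = 2.83×10⁻¹⁰ F.

C ≈ 283 pF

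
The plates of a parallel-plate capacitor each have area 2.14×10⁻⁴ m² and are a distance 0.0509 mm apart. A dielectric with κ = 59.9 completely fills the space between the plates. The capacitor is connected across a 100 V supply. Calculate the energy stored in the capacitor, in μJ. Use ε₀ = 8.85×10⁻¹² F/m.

C = κε₀A/d = 59.9 × 8.85×10⁻¹² × 2.14×10⁻⁴ / 5.09×10⁻⁵ = 2.23×10⁻⁹ F.
U = ½CV² = ½ × 2.23×10⁻⁹ × (100)² = 1.11×10⁻⁵ J.

11.1 μJ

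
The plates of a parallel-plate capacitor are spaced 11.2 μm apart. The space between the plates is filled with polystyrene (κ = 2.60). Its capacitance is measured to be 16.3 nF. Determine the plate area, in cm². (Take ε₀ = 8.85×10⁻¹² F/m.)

A = Cd/(κε₀) = 1.63×10⁻⁸ × 1.12×10⁻⁵ / (2.60 × 8.85×10⁻¹²) = 7.93×10⁻³ m².

79.3 cm²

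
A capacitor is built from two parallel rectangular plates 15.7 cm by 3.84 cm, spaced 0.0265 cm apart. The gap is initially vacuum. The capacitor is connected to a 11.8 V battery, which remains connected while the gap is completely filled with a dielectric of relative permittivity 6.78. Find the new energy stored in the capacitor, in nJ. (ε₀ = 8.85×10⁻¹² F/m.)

A = 15.7 × 3.84 cm² = 6.03×10⁻³ m².
Initially C₁ = ε₀A/d = 8.85×10⁻¹² × 6.03×10⁻³ / 2.65×10⁻⁴ = 2.01×10⁻¹⁰ F.
U₁ = 1.40×10⁻⁸ J.
Battery connected ⇒ V is held fixed. C₂ = 6.78 C₁ and U = ½CV², so U₂/U₁ = C₂/C₁ = 6.78.
U₂ = 6.78 × 1.40×10⁻⁸ = 9.50×10⁻⁸ J.

U ≈ 95.0 nJ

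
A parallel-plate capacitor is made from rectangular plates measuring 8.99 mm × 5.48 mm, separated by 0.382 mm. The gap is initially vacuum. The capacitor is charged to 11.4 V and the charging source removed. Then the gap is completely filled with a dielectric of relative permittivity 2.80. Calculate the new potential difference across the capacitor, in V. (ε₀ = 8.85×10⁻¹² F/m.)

V ≈ 4.07 V

A = 8.99 × 5.48 mm² = 4.93×10⁻⁵ m².
Initially C₁ = ε₀A/d = 8.85×10⁻¹² × 4.93×10⁻⁵ / 3.82×10⁻⁴ = 1.14×10⁻¹² F.
V₁ = 11.4 V.
Isolated ⇒ Q is held fixed. C₂ = 2.80 C₁ and V = Q/C, so V₂/V₁ = C₁/C₂ = 0.357.
V₂ = 0.357 × 11.4 = 4.07 V.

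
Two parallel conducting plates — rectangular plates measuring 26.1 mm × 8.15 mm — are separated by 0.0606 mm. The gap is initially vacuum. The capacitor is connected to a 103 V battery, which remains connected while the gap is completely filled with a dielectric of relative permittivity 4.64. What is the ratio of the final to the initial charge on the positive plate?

Battery connected ⇒ V is held fixed.
C₂ = 4.64 C₁ and Q = CV, so Q₂/Q₁ = C₂/C₁ = 4.64.

Q₂/Q₁ ≈ 4.64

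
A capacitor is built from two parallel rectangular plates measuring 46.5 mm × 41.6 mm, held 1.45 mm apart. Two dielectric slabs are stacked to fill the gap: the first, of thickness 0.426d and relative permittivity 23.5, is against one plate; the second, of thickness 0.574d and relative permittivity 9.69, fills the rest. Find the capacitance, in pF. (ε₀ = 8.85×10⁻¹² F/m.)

A = 46.5 × 41.6 mm² = 1.93×10⁻³ m².
Stacked slabs ⇒ two capacitors in series, each with the full plate area.
C₁ = κ₁ε₀A/d₁ = 23.5 × 8.85×10⁻¹² × 1.93×10⁻³ / 6.18×10⁻⁴ = 6.51×10⁻¹⁰ F.
C₂ = κ₂ε₀A/d₂ = 9.69 × 8.85×10⁻¹² × 1.93×10⁻³ / 8.32×10⁻⁴ = 1.99×10⁻¹⁰ F.
C = (1/C₁ + 1/C₂)⁻¹ = 1.53×10⁻¹⁰ F.

C ≈ 153 pF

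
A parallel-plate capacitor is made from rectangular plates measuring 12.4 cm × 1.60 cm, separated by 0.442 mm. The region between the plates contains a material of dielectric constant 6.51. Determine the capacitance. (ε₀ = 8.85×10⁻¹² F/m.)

A = 12.4 × 1.60 cm² = 1.98×10⁻³ m².
C = κε₀A/d = 6.51 × 8.85×10⁻¹² × 1.98×10⁻³ / 4.42×10⁻⁴ = 2.59×10⁻¹⁰ F.

259 pF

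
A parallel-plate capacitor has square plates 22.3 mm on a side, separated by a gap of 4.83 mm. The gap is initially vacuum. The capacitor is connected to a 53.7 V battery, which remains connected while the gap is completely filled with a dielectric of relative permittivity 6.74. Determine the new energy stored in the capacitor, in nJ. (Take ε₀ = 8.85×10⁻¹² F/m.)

A = (22.3 mm)² = 4.97×10⁻⁴ m².
Initially C₁ = ε₀A/d = 8.85×10⁻¹² × 4.97×10⁻⁴ / 4.83×10⁻³ = 9.11×10⁻¹³ F.
U₁ = 1.31×10⁻⁹ J.
Battery connected ⇒ V is held fixed. C₂ = 6.74 C₁ and U = ½CV², so U₂/U₁ = C₂/C₁ = 6.74.
U₂ = 6.74 × 1.31×10⁻⁹ = 8.85×10⁻⁹ J.

8.85 nJ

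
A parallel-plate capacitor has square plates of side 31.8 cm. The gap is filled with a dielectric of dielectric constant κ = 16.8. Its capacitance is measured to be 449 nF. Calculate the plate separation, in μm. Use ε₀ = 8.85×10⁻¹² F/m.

A = (31.8 cm)² = 0.101 m².
d = κε₀A/C = 16.8 × 8.85×10⁻¹² × 0.101 / 4.49×10⁻⁷ = 3.35×10⁻⁵ m.

d ≈ 33.5 μm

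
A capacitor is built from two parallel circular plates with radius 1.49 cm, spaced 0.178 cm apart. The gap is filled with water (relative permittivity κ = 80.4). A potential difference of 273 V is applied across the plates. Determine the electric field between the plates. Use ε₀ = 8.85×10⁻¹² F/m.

E = V/d = 273 / 1.78×10⁻³ = 1.53×10⁵ V/m.

E ≈ 153 kV/m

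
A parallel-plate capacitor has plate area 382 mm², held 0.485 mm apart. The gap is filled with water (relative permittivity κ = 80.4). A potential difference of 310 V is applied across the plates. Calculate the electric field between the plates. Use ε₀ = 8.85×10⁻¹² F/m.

E ≈ 0.639 MV/m

E = V/d = 310 / 4.85×10⁻⁴ = 6.39×10⁵ V/m.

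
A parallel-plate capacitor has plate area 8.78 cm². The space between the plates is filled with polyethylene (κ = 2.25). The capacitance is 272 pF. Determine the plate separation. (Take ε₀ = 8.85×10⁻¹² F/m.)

A = 8.78 cm² = 8.78×10⁻⁴ m².
d = κε₀A/C = 2.25 × 8.85×10⁻¹² × 8.78×10⁻⁴ / 2.72×10⁻¹⁰ = 6.43×10⁻⁵ m.

64.3 μm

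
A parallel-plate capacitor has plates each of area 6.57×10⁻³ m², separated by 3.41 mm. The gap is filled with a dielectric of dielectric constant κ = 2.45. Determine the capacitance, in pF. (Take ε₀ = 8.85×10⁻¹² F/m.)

C = κε₀A/d = 2.45 × 8.85×10⁻¹² × 6.57×10⁻³ / 3.41×10⁻³ = 4.18×10⁻¹¹ F.

41.8 pF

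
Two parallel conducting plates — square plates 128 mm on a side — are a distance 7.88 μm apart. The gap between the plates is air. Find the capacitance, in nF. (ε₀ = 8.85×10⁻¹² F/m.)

A = (128 mm)² = 1.64×10⁻² m².
C = ε₀A/d = 8.85×10⁻¹² × 1.64×10⁻² / 7.88×10⁻⁶ = 1.84×10⁻⁸ F.

C ≈ 18.4 nF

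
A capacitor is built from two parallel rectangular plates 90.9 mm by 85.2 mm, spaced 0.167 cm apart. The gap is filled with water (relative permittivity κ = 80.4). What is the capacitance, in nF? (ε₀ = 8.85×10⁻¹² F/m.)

A = 90.9 × 85.2 mm² = 7.74×10⁻³ m².
C = κε₀A/d = 80.4 × 8.85×10⁻¹² × 7.74×10⁻³ / 1.67×10⁻³ = 3.30×10⁻⁹ F.

C ≈ 3.30 nF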